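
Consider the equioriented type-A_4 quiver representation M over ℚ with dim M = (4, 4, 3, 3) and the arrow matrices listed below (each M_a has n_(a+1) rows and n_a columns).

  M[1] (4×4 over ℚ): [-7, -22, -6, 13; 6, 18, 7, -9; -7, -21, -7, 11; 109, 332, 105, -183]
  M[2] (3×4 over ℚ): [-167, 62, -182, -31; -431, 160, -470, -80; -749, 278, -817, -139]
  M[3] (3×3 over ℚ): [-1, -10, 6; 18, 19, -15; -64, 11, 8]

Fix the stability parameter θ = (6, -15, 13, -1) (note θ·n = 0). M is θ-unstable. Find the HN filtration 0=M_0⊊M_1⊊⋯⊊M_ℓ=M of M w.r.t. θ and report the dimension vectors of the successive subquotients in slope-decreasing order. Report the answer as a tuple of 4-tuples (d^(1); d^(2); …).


Interval decomposition of M: I[1,2], I[1,4]^3.
HN type (ℓ=2): μ^(1)=6; μ^(2)=-9/2

((0, 0, 3, 3); (4, 4, 0, 0))


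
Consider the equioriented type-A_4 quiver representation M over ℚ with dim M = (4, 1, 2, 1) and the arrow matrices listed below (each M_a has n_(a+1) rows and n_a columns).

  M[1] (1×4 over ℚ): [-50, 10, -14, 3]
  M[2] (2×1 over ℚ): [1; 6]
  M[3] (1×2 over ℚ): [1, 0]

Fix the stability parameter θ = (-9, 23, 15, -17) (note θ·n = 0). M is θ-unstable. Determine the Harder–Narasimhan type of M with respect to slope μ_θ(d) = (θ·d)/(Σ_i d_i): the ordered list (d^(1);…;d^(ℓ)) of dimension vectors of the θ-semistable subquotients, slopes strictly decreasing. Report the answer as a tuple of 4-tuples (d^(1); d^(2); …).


Barcode: M ≅ I[1,1]^3, I[1,4], I[3,3]. HN layers by μ_θ (3 steps, strictly decreasing):
  μ^(1)=15; μ^(2)=7; μ^(3)=-9

((0, 0, 1, 0); (0, 1, 1, 1); (4, 0, 0, 0))


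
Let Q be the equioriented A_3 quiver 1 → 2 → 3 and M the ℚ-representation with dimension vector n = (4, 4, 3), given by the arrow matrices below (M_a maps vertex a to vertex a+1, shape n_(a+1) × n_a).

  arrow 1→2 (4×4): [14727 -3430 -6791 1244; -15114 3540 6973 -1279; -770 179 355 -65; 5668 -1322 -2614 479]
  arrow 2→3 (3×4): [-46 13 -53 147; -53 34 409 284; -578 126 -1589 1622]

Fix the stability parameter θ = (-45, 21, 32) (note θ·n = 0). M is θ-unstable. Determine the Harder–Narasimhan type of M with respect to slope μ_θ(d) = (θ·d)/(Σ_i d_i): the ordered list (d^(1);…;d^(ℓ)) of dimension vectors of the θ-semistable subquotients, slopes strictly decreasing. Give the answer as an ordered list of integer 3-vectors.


Barcode: M ≅ I[1,2], I[1,3]^3. HN layers by μ_θ (3 steps, strictly decreasing):
  μ^(1)=32; μ^(2)=21; μ^(3)=-45

((0, 0, 3); (0, 4, 0); (4, 0, 0))


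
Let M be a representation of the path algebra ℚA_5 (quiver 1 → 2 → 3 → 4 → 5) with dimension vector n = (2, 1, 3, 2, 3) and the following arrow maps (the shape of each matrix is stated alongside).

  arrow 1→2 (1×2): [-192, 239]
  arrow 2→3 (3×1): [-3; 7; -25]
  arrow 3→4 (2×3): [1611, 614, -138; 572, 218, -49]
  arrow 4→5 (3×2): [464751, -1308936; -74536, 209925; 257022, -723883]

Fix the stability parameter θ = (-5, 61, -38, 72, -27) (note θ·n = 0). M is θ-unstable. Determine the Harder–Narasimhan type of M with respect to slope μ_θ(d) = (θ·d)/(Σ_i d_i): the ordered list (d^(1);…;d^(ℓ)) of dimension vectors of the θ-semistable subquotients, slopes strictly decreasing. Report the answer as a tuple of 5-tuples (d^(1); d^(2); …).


Interval decomposition of M: I[1,1], I[1,5], I[3,3], I[3,5], I[5,5].
HN type (ℓ=5): μ^(1)=45/2; μ^(2)=23/2; μ^(3)=-5; μ^(4)=-27; μ^(5)=-38

((0, 0, 0, 2, 2); (0, 1, 1, 0, 0); (2, 0, 0, 0, 0); (0, 0, 0, 0, 1); (0, 0, 2, 0, 0))


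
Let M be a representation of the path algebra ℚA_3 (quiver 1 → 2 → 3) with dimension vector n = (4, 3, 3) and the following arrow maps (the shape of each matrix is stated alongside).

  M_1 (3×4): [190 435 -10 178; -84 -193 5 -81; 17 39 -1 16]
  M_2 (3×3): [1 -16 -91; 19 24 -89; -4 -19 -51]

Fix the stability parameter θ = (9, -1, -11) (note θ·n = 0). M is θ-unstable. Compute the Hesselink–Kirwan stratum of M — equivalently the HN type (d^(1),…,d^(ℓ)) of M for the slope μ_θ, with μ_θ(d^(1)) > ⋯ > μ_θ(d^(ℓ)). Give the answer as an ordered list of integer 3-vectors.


Interval decomposition of M: I[1,1], I[1,2], I[1,3]^2, I[3,3].
HN type (ℓ=4): μ^(1)=9; μ^(2)=4; μ^(3)=-1; μ^(4)=-11

((1, 0, 0); (1, 1, 0); (2, 2, 2); (0, 0, 1))


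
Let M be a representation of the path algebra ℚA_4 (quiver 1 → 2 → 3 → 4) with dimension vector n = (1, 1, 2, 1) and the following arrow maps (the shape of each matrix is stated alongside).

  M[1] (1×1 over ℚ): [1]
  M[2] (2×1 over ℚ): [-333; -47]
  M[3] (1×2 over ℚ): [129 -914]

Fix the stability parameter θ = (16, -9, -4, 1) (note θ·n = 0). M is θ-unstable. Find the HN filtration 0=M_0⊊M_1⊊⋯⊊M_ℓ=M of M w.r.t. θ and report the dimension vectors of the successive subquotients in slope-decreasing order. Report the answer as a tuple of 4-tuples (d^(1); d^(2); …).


Via rank(M_{q-1}∘⋯∘M_p): M ≅ I[1,4], I[3,3].
μ_θ-semistable layers: μ^(1)=1; μ^(2)=-4

((1, 1, 1, 1); (0, 0, 1, 0))


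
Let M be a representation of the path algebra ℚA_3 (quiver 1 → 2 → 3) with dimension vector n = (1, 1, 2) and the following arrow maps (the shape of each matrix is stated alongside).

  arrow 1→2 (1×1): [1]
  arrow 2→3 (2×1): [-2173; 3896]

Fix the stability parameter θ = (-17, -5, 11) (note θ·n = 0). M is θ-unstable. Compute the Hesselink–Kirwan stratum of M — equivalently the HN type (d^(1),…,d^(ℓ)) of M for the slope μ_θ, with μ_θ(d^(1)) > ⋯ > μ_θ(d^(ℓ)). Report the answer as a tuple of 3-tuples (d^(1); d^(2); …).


Via rank(M_{q-1}∘⋯∘M_p): M ≅ I[1,3], I[3,3].
μ_θ-semistable layers: μ^(1)=11; μ^(2)=-5; μ^(3)=-17

((0, 0, 2); (0, 1, 0); (1, 0, 0))


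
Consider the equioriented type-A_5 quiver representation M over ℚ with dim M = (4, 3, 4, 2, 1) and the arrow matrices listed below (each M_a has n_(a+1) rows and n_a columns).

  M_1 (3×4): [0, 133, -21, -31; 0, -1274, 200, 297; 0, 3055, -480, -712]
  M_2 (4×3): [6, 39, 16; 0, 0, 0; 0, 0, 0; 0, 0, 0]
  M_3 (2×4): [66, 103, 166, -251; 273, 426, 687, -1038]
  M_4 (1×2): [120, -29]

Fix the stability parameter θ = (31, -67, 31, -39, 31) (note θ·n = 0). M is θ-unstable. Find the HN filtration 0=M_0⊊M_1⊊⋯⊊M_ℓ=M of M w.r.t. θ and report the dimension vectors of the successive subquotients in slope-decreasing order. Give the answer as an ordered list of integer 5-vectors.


Interval decomposition of M: I[1,1], I[1,2]^2, I[1,5], I[3,3]^2, I[3,4].
HN type (ℓ=3): μ^(1)=31; μ^(2)=-4; μ^(3)=-18

((1, 0, 2, 0, 1); (0, 0, 2, 2, 0); (3, 3, 0, 0, 0))


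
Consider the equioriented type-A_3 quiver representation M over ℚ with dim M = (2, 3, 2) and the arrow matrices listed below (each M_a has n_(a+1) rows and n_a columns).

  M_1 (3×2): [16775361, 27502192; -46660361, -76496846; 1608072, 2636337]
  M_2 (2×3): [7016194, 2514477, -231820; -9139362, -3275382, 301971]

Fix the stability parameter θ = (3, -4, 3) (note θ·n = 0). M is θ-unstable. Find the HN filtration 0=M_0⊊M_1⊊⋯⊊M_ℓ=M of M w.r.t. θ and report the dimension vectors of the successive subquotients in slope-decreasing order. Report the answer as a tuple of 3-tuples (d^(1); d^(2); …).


Via rank(M_{q-1}∘⋯∘M_p): M ≅ I[1,3]^2, I[2,2].
μ_θ-semistable layers: μ^(1)=3; μ^(2)=-1/2; μ^(3)=-4

((0, 0, 2); (2, 2, 0); (0, 1, 0))


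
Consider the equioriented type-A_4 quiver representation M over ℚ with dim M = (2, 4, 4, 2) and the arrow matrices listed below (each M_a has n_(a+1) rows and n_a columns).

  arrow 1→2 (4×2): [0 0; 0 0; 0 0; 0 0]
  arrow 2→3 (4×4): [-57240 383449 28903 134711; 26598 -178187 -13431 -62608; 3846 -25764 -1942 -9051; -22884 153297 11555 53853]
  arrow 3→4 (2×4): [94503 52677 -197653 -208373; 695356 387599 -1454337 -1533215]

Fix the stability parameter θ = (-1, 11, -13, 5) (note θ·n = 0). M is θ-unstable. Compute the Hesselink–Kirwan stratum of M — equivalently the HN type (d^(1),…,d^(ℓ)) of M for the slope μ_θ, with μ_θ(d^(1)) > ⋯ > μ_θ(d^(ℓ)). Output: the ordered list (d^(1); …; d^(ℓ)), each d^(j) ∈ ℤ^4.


Via rank(M_{q-1}∘⋯∘M_p): M ≅ I[1,1]^2, I[2,2]^2, I[2,3], I[2,4], I[3,3], I[3,4].
μ_θ-semistable layers: μ^(1)=11; μ^(2)=5; μ^(3)=-1; μ^(4)=-13

((0, 2, 0, 0); (0, 0, 0, 2); (2, 2, 2, 0); (0, 0, 2, 0))


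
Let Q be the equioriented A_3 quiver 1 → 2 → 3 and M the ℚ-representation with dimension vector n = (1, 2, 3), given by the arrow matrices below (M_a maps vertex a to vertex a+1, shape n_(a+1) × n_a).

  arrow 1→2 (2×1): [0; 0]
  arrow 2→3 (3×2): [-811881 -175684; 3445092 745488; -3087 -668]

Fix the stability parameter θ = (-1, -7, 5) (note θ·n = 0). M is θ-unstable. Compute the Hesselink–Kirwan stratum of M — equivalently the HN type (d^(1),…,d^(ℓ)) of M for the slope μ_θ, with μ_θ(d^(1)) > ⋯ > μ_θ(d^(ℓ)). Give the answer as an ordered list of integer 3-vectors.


Barcode: M ≅ I[1,1], I[2,2], I[2,3], I[3,3]^2. HN layers by μ_θ (3 steps, strictly decreasing):
  μ^(1)=5; μ^(2)=-1; μ^(3)=-7

((0, 0, 3); (1, 0, 0); (0, 2, 0))


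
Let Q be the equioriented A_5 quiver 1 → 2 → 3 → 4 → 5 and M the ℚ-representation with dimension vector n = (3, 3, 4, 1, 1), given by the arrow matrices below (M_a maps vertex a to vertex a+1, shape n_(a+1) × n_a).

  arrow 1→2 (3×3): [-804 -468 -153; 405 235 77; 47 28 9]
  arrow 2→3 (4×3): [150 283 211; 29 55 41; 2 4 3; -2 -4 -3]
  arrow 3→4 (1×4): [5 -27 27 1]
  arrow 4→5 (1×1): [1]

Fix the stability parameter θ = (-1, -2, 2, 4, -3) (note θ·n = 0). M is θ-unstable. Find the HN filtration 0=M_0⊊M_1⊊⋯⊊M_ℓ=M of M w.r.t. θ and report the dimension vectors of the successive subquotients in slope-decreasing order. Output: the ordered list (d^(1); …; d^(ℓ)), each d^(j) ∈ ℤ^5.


Barcode: M ≅ I[1,3]^2, I[1,5], I[3,3]. HN layers by μ_θ (3 steps, strictly decreasing):
  μ^(1)=2; μ^(2)=1; μ^(3)=-3/2

((0, 0, 3, 0, 0); (0, 0, 1, 1, 1); (3, 3, 0, 0, 0))


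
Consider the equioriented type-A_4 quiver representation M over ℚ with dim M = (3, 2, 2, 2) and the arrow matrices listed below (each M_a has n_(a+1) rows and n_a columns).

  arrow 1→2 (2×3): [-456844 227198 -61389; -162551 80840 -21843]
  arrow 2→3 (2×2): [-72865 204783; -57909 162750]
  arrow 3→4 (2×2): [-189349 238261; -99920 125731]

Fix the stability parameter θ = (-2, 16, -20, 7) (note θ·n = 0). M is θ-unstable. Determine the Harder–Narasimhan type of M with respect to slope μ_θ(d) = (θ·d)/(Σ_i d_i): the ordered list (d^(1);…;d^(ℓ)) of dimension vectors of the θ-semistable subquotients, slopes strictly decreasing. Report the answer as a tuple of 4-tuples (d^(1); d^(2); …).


Via rank(M_{q-1}∘⋯∘M_p): M ≅ I[1,1], I[1,4]^2.
μ_θ-semistable layers: μ^(1)=7; μ^(2)=-2

((0, 0, 0, 2); (3, 2, 2, 0))


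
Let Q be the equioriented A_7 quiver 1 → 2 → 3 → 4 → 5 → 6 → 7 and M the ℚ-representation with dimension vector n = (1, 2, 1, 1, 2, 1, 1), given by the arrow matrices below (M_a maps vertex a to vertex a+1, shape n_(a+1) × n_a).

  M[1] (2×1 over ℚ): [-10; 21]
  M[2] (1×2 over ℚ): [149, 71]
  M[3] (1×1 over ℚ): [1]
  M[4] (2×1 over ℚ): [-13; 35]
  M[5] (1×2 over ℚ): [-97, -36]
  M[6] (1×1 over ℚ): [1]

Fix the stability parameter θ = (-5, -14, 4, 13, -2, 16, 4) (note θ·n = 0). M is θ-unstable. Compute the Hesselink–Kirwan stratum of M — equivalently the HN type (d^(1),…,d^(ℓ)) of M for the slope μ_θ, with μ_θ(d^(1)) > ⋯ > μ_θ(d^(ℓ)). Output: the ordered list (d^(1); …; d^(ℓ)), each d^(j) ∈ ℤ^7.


Via rank(M_{q-1}∘⋯∘M_p): M ≅ I[1,7], I[2,2], I[5,5].
μ_θ-semistable layers: μ^(1)=10; μ^(2)=11/2; μ^(3)=4; μ^(4)=-2; μ^(5)=-19/2; μ^(6)=-14

((0, 0, 0, 0, 0, 1, 1); (0, 0, 0, 1, 1, 0, 0); (0, 0, 1, 0, 0, 0, 0); (0, 0, 0, 0, 1, 0, 0); (1, 1, 0, 0, 0, 0, 0); (0, 1, 0, 0, 0, 0, 0))


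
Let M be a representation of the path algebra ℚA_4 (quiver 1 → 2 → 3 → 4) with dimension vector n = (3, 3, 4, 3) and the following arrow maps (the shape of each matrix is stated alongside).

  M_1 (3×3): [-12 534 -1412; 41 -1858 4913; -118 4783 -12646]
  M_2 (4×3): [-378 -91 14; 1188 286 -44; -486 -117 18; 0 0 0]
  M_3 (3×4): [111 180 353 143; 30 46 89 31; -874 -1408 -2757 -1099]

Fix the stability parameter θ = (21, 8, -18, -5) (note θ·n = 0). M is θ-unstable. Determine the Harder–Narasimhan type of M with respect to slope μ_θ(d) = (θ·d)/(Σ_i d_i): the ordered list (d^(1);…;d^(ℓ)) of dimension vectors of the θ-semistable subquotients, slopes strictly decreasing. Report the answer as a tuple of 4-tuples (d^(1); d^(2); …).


Via rank(M_{q-1}∘⋯∘M_p): M ≅ I[1,2]^2, I[1,4], I[3,3], I[3,4]^2.
μ_θ-semistable layers: μ^(1)=29/2; μ^(2)=3/2; μ^(3)=-5; μ^(4)=-18

((2, 2, 0, 0); (1, 1, 1, 1); (0, 0, 0, 2); (0, 0, 3, 0))


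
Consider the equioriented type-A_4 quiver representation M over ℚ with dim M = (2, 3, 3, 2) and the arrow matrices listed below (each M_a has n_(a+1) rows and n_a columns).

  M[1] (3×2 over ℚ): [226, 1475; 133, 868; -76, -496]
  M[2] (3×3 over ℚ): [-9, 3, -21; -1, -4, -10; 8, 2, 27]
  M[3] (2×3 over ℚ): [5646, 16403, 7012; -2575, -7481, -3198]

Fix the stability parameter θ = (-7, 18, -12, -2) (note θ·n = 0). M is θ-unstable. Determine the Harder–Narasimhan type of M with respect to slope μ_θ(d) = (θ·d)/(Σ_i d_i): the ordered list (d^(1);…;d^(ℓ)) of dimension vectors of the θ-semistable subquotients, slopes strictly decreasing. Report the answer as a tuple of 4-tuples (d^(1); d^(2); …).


Via rank(M_{q-1}∘⋯∘M_p): M ≅ I[1,4]^2, I[2,3].
μ_θ-semistable layers: μ^(1)=3; μ^(2)=4/3; μ^(3)=-7

((0, 1, 1, 0); (0, 2, 2, 2); (2, 0, 0, 0))


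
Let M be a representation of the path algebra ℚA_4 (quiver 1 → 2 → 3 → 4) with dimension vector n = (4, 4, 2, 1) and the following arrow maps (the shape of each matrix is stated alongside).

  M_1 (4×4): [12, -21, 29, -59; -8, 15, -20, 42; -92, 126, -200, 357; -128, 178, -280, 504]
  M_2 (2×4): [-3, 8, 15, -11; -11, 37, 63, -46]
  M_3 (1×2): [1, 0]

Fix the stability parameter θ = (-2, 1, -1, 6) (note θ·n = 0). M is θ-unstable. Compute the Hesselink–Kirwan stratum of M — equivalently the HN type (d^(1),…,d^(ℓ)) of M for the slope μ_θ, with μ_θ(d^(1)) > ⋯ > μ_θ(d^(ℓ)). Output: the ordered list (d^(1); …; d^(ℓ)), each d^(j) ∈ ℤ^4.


Barcode: M ≅ I[1,1], I[1,2], I[1,3], I[1,4], I[2,2]. HN layers by μ_θ (4 steps, strictly decreasing):
  μ^(1)=6; μ^(2)=1; μ^(3)=0; μ^(4)=-2

((0, 0, 0, 1); (0, 2, 0, 0); (0, 2, 2, 0); (4, 0, 0, 0))


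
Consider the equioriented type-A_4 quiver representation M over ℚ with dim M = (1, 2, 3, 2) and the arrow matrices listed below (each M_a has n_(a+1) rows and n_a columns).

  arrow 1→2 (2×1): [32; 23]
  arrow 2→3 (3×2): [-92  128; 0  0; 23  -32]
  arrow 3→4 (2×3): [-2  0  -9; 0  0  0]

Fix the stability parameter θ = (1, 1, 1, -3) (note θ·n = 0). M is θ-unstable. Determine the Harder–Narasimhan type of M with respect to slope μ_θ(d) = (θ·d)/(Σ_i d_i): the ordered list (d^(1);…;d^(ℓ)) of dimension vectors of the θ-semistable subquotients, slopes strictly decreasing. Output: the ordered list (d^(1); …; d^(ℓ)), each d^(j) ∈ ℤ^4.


Interval decomposition of M: I[1,2], I[2,4], I[3,3]^2, I[4,4].
HN type (ℓ=3): μ^(1)=1; μ^(2)=-1/3; μ^(3)=-3

((1, 1, 2, 0); (0, 1, 1, 1); (0, 0, 0, 1))


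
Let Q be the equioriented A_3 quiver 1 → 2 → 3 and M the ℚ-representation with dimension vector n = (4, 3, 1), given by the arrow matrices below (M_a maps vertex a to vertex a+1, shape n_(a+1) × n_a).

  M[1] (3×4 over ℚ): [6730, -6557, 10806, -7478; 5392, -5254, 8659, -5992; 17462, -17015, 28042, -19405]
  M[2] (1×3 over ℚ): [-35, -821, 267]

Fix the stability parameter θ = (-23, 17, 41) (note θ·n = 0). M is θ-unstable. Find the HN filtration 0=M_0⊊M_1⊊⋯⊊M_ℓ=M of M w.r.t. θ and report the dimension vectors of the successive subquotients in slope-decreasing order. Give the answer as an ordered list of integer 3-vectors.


Via rank(M_{q-1}∘⋯∘M_p): M ≅ I[1,1], I[1,2]^2, I[1,3].
μ_θ-semistable layers: μ^(1)=41; μ^(2)=17; μ^(3)=-23

((0, 0, 1); (0, 3, 0); (4, 0, 0))


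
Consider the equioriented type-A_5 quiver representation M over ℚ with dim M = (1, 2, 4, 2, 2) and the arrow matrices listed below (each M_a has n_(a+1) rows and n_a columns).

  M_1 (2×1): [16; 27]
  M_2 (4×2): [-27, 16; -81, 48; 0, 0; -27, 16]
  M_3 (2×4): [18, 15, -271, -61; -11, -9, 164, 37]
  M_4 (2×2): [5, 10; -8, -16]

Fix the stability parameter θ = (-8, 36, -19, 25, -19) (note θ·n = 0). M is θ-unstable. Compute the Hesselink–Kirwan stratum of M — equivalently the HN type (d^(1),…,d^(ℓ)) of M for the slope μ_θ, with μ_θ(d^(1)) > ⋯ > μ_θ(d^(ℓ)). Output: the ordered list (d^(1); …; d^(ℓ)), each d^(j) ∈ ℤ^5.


Interval decomposition of M: I[1,2], I[2,4], I[3,3]^2, I[3,5], I[5,5].
HN type (ℓ=6): μ^(1)=36; μ^(2)=25; μ^(3)=17/2; μ^(4)=3; μ^(5)=-8; μ^(6)=-19

((0, 1, 0, 0, 0); (0, 0, 0, 1, 0); (0, 1, 1, 0, 0); (0, 0, 0, 1, 1); (1, 0, 0, 0, 0); (0, 0, 3, 0, 1))


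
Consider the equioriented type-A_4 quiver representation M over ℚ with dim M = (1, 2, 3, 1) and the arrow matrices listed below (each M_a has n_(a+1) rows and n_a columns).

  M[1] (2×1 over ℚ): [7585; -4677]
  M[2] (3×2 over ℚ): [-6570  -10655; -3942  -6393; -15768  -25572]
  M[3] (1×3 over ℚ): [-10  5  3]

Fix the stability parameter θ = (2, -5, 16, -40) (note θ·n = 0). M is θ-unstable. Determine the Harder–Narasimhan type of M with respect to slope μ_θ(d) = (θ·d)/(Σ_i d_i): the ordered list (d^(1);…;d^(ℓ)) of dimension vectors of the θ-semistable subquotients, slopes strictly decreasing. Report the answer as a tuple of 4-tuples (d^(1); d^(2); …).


Interval decomposition of M: I[1,4], I[2,2], I[3,3]^2.
HN type (ℓ=3): μ^(1)=16; μ^(2)=-5; μ^(3)=-27/4

((0, 0, 2, 0); (0, 1, 0, 0); (1, 1, 1, 1))


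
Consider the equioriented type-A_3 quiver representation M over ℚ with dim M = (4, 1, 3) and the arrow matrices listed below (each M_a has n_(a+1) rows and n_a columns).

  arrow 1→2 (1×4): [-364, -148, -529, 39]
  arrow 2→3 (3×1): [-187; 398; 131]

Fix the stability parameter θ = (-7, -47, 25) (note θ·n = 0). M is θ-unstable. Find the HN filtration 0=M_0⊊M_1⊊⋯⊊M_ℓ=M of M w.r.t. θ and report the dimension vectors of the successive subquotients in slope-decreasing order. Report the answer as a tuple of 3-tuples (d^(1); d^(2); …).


Interval decomposition of M: I[1,1]^3, I[1,3], I[3,3]^2.
HN type (ℓ=3): μ^(1)=25; μ^(2)=-7; μ^(3)=-27

((0, 0, 3); (3, 0, 0); (1, 1, 0))


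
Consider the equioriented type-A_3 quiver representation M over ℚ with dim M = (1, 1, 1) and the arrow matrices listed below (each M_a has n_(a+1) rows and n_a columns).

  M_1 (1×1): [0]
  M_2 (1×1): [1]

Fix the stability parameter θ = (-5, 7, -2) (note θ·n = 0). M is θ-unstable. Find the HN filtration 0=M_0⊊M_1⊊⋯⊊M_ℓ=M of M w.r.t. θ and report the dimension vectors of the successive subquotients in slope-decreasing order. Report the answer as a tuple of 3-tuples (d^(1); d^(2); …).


Via rank(M_{q-1}∘⋯∘M_p): M ≅ I[1,1], I[2,3].
μ_θ-semistable layers: μ^(1)=5/2; μ^(2)=-5

((0, 1, 1); (1, 0, 0))


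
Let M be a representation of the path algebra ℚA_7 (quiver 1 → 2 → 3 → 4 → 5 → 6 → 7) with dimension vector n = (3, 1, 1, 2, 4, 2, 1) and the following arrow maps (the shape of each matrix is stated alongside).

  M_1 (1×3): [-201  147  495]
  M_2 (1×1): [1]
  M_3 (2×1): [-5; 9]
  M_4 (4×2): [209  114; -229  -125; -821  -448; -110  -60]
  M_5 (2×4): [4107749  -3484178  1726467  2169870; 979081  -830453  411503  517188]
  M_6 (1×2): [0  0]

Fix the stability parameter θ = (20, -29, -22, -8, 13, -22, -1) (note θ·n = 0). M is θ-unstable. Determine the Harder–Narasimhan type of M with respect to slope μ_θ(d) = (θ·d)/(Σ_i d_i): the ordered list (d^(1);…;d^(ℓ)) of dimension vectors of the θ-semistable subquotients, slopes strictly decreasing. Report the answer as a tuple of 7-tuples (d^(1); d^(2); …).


Via rank(M_{q-1}∘⋯∘M_p): M ≅ I[1,1]^2, I[1,5], I[4,6], I[5,5], I[5,6], I[7,7].
μ_θ-semistable layers: μ^(1)=20; μ^(2)=13; μ^(3)=-1; μ^(4)=-9/2; μ^(5)=-8; μ^(6)=-31/3

((2, 0, 0, 0, 0, 0, 0); (0, 0, 0, 0, 2, 0, 0); (0, 0, 0, 0, 0, 0, 1); (0, 0, 0, 0, 2, 2, 0); (0, 0, 0, 2, 0, 0, 0); (1, 1, 1, 0, 0, 0, 0))


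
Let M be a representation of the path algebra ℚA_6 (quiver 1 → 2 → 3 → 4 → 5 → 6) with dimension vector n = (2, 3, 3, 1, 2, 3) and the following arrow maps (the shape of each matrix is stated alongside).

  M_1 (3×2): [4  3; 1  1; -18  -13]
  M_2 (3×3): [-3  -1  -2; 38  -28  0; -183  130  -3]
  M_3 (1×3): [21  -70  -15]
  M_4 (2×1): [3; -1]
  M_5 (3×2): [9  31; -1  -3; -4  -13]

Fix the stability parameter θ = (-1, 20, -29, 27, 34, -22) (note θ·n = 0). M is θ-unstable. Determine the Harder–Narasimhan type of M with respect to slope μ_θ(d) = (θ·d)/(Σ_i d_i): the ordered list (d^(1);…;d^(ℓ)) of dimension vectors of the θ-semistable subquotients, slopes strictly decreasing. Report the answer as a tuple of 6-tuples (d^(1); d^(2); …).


Barcode: M ≅ I[1,3], I[1,6], I[2,3], I[5,6], I[6,6]. HN layers by μ_θ (5 steps, strictly decreasing):
  μ^(1)=13; μ^(2)=6; μ^(3)=-10/3; μ^(4)=-9/2; μ^(5)=-22

((0, 0, 0, 1, 1, 1); (0, 0, 0, 0, 1, 1); (2, 2, 2, 0, 0, 0); (0, 1, 1, 0, 0, 0); (0, 0, 0, 0, 0, 1))


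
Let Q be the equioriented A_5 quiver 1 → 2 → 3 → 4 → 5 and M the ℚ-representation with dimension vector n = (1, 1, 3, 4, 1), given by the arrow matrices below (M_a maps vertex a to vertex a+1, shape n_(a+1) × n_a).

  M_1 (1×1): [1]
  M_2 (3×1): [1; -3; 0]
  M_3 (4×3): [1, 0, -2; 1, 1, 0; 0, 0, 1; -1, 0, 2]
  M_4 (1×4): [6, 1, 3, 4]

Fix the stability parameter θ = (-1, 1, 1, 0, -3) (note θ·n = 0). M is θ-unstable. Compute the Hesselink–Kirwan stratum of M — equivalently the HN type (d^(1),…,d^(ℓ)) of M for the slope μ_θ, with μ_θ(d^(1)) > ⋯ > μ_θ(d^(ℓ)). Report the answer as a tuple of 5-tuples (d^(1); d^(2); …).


Interval decomposition of M: I[1,4], I[3,4], I[3,5], I[4,4].
HN type (ℓ=5): μ^(1)=2/3; μ^(2)=1/2; μ^(3)=0; μ^(4)=-2/3; μ^(5)=-1

((0, 1, 1, 1, 0); (0, 0, 1, 1, 0); (0, 0, 0, 1, 0); (0, 0, 1, 1, 1); (1, 0, 0, 0, 0))


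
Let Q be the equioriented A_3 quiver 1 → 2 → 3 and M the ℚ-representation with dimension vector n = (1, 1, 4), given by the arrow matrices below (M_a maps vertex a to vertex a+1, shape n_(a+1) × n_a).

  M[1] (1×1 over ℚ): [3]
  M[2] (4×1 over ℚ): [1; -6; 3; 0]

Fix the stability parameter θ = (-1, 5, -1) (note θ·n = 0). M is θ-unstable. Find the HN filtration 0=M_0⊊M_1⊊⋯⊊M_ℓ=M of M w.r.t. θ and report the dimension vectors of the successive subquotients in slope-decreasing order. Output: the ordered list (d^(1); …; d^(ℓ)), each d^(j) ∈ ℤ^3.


Via rank(M_{q-1}∘⋯∘M_p): M ≅ I[1,3], I[3,3]^3.
μ_θ-semistable layers: μ^(1)=2; μ^(2)=-1

((0, 1, 1); (1, 0, 3))


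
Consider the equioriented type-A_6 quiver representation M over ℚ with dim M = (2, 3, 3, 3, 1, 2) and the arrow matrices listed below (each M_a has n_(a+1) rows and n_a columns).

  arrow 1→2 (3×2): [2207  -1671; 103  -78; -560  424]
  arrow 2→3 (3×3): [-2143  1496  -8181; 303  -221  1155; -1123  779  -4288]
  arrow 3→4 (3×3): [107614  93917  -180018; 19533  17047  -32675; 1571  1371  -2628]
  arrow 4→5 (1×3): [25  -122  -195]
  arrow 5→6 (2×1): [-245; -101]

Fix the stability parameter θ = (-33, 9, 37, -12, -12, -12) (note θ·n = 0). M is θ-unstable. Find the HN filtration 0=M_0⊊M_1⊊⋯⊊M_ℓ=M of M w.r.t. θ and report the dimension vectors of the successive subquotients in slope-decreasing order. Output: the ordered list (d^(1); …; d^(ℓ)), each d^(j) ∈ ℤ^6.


Interval decomposition of M: I[1,4], I[1,6], I[2,4], I[6,6].
HN type (ℓ=5): μ^(1)=25/2; μ^(2)=9; μ^(3)=2; μ^(4)=-12; μ^(5)=-33

((0, 0, 2, 2, 0, 0); (0, 2, 0, 0, 0, 0); (0, 1, 1, 1, 1, 1); (0, 0, 0, 0, 0, 1); (2, 0, 0, 0, 0, 0))


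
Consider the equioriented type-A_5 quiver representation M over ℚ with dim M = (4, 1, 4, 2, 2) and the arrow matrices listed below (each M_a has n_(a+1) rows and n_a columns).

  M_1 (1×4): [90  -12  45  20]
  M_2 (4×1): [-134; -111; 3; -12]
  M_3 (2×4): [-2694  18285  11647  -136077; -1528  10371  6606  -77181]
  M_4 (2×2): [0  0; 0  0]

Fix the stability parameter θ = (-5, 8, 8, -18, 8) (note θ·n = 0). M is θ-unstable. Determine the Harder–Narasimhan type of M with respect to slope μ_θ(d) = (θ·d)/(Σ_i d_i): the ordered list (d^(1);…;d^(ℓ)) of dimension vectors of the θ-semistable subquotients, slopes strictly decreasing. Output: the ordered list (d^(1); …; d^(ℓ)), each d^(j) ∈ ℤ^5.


Via rank(M_{q-1}∘⋯∘M_p): M ≅ I[1,1]^3, I[1,4], I[3,3]^2, I[3,4], I[5,5]^2.
μ_θ-semistable layers: μ^(1)=8; μ^(2)=-2/3; μ^(3)=-5

((0, 0, 2, 0, 2); (0, 1, 1, 1, 0); (4, 0, 1, 1, 0))


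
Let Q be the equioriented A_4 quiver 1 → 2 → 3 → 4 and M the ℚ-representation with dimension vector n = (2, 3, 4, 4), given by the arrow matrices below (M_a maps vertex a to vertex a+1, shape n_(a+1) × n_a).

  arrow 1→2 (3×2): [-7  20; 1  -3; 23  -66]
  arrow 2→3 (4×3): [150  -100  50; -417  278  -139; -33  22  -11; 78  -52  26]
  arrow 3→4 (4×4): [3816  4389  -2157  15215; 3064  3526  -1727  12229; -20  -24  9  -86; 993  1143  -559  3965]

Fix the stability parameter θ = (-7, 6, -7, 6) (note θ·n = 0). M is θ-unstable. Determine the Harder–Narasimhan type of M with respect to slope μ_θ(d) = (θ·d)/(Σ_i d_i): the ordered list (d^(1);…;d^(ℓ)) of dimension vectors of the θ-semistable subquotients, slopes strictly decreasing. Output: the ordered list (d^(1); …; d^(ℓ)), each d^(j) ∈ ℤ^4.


Via rank(M_{q-1}∘⋯∘M_p): M ≅ I[1,2]^2, I[2,4], I[3,4]^3.
μ_θ-semistable layers: μ^(1)=6; μ^(2)=-1/2; μ^(3)=-7

((0, 2, 0, 4); (0, 1, 1, 0); (2, 0, 3, 0))


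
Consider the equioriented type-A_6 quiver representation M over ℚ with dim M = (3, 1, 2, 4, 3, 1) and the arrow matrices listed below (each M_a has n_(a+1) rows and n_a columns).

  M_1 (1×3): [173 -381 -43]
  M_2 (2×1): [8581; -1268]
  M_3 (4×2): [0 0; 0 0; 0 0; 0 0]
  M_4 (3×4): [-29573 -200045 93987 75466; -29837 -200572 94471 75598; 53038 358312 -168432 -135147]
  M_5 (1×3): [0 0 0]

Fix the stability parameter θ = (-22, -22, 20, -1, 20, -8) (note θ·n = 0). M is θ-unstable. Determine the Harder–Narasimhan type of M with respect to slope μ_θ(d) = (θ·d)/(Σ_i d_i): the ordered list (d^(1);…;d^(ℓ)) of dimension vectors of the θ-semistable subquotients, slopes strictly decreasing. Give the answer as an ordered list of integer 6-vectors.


Via rank(M_{q-1}∘⋯∘M_p): M ≅ I[1,1]^2, I[1,3], I[3,3], I[4,4], I[4,5]^3, I[6,6].
μ_θ-semistable layers: μ^(1)=20; μ^(2)=-1; μ^(3)=-8; μ^(4)=-22

((0, 0, 2, 0, 3, 0); (0, 0, 0, 4, 0, 0); (0, 0, 0, 0, 0, 1); (3, 1, 0, 0, 0, 0))


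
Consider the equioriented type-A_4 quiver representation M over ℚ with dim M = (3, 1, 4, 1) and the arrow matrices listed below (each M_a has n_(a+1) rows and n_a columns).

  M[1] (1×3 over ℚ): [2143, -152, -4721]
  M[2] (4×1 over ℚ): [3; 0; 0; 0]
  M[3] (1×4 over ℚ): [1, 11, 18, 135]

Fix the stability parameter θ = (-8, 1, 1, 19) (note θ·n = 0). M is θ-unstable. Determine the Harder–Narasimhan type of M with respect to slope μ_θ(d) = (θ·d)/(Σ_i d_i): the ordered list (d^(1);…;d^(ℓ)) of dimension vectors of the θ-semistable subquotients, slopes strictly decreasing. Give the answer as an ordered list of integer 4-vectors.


Barcode: M ≅ I[1,1]^2, I[1,4], I[3,3]^3. HN layers by μ_θ (3 steps, strictly decreasing):
  μ^(1)=19; μ^(2)=1; μ^(3)=-8

((0, 0, 0, 1); (0, 1, 4, 0); (3, 0, 0, 0))


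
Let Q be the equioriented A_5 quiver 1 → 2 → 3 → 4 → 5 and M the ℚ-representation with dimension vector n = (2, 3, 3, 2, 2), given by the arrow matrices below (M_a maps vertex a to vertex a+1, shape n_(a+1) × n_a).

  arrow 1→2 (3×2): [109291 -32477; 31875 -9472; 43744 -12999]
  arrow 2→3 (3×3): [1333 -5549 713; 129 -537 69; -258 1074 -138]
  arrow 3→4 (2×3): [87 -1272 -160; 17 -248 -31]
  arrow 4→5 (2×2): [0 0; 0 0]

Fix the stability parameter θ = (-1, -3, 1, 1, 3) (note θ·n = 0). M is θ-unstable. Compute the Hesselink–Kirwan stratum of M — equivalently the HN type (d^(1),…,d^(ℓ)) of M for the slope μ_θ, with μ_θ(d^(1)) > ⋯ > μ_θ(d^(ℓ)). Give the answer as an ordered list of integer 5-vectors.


Interval decomposition of M: I[1,2]^2, I[2,4], I[3,3], I[3,4], I[5,5]^2.
HN type (ℓ=4): μ^(1)=3; μ^(2)=1; μ^(3)=-2; μ^(4)=-3

((0, 0, 0, 0, 2); (0, 0, 3, 2, 0); (2, 2, 0, 0, 0); (0, 1, 0, 0, 0))


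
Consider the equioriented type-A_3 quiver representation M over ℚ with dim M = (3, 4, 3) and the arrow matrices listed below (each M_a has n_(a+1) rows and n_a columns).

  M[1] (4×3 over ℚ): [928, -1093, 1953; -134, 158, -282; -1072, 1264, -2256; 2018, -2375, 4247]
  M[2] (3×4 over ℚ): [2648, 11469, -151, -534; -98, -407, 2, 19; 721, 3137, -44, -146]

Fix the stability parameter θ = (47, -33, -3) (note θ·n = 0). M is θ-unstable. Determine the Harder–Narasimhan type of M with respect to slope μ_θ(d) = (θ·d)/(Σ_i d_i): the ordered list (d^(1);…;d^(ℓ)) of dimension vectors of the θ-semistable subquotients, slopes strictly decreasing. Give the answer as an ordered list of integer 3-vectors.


Barcode: M ≅ I[1,1], I[1,3]^2, I[2,2], I[2,3]. HN layers by μ_θ (4 steps, strictly decreasing):
  μ^(1)=47; μ^(2)=11/3; μ^(3)=-3; μ^(4)=-33

((1, 0, 0); (2, 2, 2); (0, 0, 1); (0, 2, 0))


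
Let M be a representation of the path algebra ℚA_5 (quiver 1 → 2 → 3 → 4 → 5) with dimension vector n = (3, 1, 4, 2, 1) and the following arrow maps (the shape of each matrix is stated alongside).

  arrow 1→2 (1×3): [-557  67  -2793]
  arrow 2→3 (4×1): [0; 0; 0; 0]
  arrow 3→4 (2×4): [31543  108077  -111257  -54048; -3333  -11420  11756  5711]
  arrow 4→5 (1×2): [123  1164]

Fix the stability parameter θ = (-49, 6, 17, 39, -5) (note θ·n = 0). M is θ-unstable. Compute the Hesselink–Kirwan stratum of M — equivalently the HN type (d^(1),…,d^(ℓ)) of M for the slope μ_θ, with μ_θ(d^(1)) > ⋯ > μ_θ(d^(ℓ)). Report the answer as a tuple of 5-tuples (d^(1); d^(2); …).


Barcode: M ≅ I[1,1]^2, I[1,2], I[3,3]^2, I[3,4], I[3,5]. HN layers by μ_θ (4 steps, strictly decreasing):
  μ^(1)=39; μ^(2)=17; μ^(3)=6; μ^(4)=-49

((0, 0, 0, 1, 0); (0, 0, 4, 1, 1); (0, 1, 0, 0, 0); (3, 0, 0, 0, 0))


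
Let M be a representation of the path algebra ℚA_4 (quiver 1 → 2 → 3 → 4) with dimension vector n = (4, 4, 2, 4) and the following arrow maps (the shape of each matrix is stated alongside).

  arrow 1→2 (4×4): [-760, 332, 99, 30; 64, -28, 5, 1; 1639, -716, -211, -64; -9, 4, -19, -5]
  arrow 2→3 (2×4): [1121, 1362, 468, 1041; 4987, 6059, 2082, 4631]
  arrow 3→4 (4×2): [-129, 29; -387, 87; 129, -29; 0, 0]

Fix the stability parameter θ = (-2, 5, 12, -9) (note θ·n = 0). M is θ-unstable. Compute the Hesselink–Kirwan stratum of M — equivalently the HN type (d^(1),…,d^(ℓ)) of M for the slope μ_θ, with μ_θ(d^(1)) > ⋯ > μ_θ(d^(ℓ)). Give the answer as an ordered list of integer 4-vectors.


Barcode: M ≅ I[1,1], I[1,2], I[1,3], I[1,4], I[2,2], I[4,4]^3. HN layers by μ_θ (5 steps, strictly decreasing):
  μ^(1)=12; μ^(2)=5; μ^(3)=8/3; μ^(4)=-2; μ^(5)=-9

((0, 0, 1, 0); (0, 3, 0, 0); (0, 1, 1, 1); (4, 0, 0, 0); (0, 0, 0, 3))


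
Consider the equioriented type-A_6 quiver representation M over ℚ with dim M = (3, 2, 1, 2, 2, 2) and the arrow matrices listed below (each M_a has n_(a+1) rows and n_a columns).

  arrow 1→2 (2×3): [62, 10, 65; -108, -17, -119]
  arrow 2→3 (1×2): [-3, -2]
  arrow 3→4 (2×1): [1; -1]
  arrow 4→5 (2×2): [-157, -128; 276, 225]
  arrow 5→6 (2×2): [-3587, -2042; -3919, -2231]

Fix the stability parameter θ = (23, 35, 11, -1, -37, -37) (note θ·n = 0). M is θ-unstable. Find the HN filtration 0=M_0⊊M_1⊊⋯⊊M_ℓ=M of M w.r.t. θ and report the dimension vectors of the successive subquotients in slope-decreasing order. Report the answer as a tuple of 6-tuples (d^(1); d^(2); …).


Interval decomposition of M: I[1,1], I[1,2], I[1,6], I[4,6].
HN type (ℓ=4): μ^(1)=35; μ^(2)=23; μ^(3)=-1; μ^(4)=-25

((0, 1, 0, 0, 0, 0); (2, 0, 0, 0, 0, 0); (1, 1, 1, 1, 1, 1); (0, 0, 0, 1, 1, 1))


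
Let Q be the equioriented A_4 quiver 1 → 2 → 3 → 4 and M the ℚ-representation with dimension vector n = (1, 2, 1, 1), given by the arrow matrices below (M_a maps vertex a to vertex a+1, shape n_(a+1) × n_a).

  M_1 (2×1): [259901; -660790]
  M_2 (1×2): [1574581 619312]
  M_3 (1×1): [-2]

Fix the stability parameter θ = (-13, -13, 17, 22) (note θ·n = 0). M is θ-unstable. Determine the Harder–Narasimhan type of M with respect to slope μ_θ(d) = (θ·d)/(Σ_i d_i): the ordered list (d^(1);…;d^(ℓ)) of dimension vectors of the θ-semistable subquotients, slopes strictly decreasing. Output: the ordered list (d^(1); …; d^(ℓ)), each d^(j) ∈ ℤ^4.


Via rank(M_{q-1}∘⋯∘M_p): M ≅ I[1,4], I[2,2].
μ_θ-semistable layers: μ^(1)=22; μ^(2)=17; μ^(3)=-13

((0, 0, 0, 1); (0, 0, 1, 0); (1, 2, 0, 0))


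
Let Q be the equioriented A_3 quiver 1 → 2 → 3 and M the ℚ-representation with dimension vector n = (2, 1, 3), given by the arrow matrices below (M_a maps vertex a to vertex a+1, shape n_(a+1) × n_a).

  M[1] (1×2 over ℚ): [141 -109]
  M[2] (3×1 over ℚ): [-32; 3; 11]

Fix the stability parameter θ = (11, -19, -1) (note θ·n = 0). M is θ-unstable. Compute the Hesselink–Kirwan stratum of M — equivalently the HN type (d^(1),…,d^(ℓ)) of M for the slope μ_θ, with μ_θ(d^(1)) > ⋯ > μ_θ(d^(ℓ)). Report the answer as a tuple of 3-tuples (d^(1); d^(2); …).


Interval decomposition of M: I[1,1], I[1,3], I[3,3]^2.
HN type (ℓ=3): μ^(1)=11; μ^(2)=-1; μ^(3)=-4

((1, 0, 0); (0, 0, 3); (1, 1, 0))


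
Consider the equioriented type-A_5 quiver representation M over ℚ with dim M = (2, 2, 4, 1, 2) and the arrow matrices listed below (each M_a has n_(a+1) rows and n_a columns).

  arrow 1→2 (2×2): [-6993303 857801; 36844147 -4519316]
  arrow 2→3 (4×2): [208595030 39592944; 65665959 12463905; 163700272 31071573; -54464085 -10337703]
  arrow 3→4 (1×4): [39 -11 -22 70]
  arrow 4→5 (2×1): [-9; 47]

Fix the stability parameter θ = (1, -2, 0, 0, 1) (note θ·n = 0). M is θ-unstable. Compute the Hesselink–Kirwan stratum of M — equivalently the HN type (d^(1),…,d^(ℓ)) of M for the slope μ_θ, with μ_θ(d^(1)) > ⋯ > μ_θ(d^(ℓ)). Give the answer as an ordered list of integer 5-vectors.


Barcode: M ≅ I[1,3], I[1,5], I[3,3]^2, I[5,5]. HN layers by μ_θ (3 steps, strictly decreasing):
  μ^(1)=1; μ^(2)=0; μ^(3)=-1/2

((0, 0, 0, 0, 2); (0, 0, 4, 1, 0); (2, 2, 0, 0, 0))


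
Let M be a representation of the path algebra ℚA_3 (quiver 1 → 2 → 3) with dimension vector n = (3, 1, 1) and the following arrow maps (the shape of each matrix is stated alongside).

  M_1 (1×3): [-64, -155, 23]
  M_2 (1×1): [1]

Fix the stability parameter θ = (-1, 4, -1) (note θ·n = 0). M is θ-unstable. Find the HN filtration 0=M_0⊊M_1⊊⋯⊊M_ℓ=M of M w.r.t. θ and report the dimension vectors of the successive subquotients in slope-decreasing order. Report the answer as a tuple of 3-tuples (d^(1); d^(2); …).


Via rank(M_{q-1}∘⋯∘M_p): M ≅ I[1,1]^2, I[1,3].
μ_θ-semistable layers: μ^(1)=3/2; μ^(2)=-1

((0, 1, 1); (3, 0, 0))


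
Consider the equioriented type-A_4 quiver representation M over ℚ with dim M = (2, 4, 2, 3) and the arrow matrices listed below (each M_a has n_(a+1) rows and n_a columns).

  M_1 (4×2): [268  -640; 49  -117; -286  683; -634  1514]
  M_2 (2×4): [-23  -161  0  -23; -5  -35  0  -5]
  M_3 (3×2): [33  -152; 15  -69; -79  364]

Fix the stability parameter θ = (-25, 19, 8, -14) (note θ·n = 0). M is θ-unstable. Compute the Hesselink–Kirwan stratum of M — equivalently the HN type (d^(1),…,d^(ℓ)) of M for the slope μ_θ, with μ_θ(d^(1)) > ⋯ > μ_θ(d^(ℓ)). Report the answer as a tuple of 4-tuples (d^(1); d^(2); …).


Via rank(M_{q-1}∘⋯∘M_p): M ≅ I[1,2], I[1,4], I[2,2]^2, I[3,4], I[4,4].
μ_θ-semistable layers: μ^(1)=19; μ^(2)=13/3; μ^(3)=-3; μ^(4)=-14; μ^(5)=-25

((0, 3, 0, 0); (0, 1, 1, 1); (0, 0, 1, 1); (0, 0, 0, 1); (2, 0, 0, 0))


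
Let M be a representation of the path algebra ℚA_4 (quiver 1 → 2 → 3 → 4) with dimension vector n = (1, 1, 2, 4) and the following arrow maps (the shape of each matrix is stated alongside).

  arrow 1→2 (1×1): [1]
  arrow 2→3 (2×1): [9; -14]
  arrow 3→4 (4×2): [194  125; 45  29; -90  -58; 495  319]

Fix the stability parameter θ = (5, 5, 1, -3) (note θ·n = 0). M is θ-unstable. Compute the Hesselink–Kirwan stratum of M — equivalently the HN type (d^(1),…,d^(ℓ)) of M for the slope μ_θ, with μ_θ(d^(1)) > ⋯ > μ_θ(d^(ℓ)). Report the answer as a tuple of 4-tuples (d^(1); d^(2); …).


Via rank(M_{q-1}∘⋯∘M_p): M ≅ I[1,4], I[3,4], I[4,4]^2.
μ_θ-semistable layers: μ^(1)=2; μ^(2)=-1; μ^(3)=-3

((1, 1, 1, 1); (0, 0, 1, 1); (0, 0, 0, 2))


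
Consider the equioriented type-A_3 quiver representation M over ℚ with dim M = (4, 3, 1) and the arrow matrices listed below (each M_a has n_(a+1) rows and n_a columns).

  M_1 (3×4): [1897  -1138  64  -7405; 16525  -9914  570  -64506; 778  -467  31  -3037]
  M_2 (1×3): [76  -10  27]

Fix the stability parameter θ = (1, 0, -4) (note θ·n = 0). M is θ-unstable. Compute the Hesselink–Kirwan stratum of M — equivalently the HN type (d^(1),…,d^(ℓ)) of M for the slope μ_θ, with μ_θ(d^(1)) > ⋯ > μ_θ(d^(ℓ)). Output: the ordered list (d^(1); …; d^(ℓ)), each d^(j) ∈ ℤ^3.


Interval decomposition of M: I[1,1], I[1,2]^2, I[1,3].
HN type (ℓ=3): μ^(1)=1; μ^(2)=1/2; μ^(3)=-1

((1, 0, 0); (2, 2, 0); (1, 1, 1))


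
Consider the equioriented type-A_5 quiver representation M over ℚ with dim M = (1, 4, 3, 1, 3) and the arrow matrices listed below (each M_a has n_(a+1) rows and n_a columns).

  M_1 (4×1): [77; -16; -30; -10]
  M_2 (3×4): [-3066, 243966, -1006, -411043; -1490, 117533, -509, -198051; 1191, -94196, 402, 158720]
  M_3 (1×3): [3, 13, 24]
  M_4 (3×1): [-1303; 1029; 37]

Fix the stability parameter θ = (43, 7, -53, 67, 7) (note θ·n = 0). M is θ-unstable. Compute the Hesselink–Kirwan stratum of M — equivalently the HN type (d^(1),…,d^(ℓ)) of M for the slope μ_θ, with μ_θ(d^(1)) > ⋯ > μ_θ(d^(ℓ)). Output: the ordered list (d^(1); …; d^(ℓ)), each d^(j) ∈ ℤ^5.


Via rank(M_{q-1}∘⋯∘M_p): M ≅ I[1,5], I[2,2], I[2,3]^2, I[5,5]^2.
μ_θ-semistable layers: μ^(1)=37; μ^(2)=7; μ^(3)=-1; μ^(4)=-23

((0, 0, 0, 1, 1); (0, 1, 0, 0, 2); (1, 1, 1, 0, 0); (0, 2, 2, 0, 0))


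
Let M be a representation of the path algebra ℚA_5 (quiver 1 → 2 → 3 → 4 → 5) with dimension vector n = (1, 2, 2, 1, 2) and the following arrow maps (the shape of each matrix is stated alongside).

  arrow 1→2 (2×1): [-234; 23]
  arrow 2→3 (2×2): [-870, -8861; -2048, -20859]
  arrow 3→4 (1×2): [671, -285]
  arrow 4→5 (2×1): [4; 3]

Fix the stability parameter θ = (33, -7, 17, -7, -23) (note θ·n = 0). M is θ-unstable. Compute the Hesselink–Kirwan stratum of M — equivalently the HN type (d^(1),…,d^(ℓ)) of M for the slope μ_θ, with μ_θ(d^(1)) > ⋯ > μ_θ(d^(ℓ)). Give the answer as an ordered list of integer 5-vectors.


Barcode: M ≅ I[1,5], I[2,3], I[5,5]. HN layers by μ_θ (4 steps, strictly decreasing):
  μ^(1)=17; μ^(2)=13/5; μ^(3)=-7; μ^(4)=-23

((0, 0, 1, 0, 0); (1, 1, 1, 1, 1); (0, 1, 0, 0, 0); (0, 0, 0, 0, 1))


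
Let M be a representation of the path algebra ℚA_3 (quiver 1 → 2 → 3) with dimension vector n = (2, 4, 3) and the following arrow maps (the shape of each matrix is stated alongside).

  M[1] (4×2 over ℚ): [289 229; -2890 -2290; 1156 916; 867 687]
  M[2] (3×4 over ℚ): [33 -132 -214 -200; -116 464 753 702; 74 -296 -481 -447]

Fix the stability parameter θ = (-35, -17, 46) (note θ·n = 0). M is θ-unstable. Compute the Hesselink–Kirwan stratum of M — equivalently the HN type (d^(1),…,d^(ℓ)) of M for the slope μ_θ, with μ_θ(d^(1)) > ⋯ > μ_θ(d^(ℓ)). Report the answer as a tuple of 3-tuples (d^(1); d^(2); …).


Barcode: M ≅ I[1,1], I[1,3], I[2,2], I[2,3]^2. HN layers by μ_θ (3 steps, strictly decreasing):
  μ^(1)=46; μ^(2)=-17; μ^(3)=-35

((0, 0, 3); (0, 4, 0); (2, 0, 0))
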